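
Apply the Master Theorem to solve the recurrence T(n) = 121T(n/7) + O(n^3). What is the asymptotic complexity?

Master Theorem for T(n) = 121T(n/7) + O(n^3):

a = 121, b = 7, c = 3
log_b(a) = log_7(121) = 2.4645

Case 3: c = 3 > log_7(121) = 2.4645
T(n) = O(n^3) = O(n^3)

For T(n) = 121T(n/7) + O(n^3): log_7(121) = 2.4645. This is Case 3 of the Master Theorem (c > log_b(a), work dominated by root), giving O(n^3).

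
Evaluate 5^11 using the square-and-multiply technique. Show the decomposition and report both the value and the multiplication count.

Computing 5^11 by squaring (build up from 5^1; each line after the first costs one multiplication):

5^1 = 5
5^2 = (5^1)^2 = 5^2 = 25
5^4 = (5^2)^2 = 25^2 = 625
5^5 = 5 * 5^4 = 5 * 625 = 3125
5^10 = (5^5)^2 = 3125^2 = 9765625
5^11 = 5 * 5^10 = 5 * 9765625 = 48828125

Result: 48828125
Multiplications needed: 5 (5 lines after 5^1)

5^11 = 48828125. Using exponentiation by squaring, this requires 5 multiplications. The key idea: if the exponent is even, square the half-power; if odd, multiply by the base once.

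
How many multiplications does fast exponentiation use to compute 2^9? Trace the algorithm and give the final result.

Computing 2^9 by squaring (build up from 2^1; each line after the first costs one multiplication):

2^1 = 2
2^2 = (2^1)^2 = 2^2 = 4
2^4 = (2^2)^2 = 4^2 = 16
2^8 = (2^4)^2 = 16^2 = 256
2^9 = 2 * 2^8 = 2 * 256 = 512

Result: 512
Multiplications needed: 4 (4 lines after 2^1)

2^9 = 512. Using exponentiation by squaring, this requires 4 multiplications. The key idea: if the exponent is even, square the half-power; if odd, multiply by the base once.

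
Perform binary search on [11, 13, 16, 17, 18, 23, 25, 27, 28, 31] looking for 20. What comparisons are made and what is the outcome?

Binary search for 20 in [11, 13, 16, 17, 18, 23, 25, 27, 28, 31]:

lo=0, hi=9, mid=4, arr[mid]=18 -> 18 < 20, search right half
lo=5, hi=9, mid=7, arr[mid]=27 -> 27 > 20, search left half
lo=5, hi=6, mid=5, arr[mid]=23 -> 23 > 20, search left half
lo=5 > hi=4, target 20 not found

Binary search determines that 20 is not in the array after 3 comparisons. The search space was exhausted without finding the target.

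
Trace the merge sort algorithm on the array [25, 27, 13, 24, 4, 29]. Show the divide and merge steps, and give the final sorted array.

Merge sort trace:

Split: [25, 27, 13, 24, 4, 29] -> [25, 27, 13] and [24, 4, 29]
  Split: [25, 27, 13] -> [25] and [27, 13]
    Split: [27, 13] -> [27] and [13]
    Merge: [27] + [13] -> [13, 27]
  Merge: [25] + [13, 27] -> [13, 25, 27]
  Split: [24, 4, 29] -> [24] and [4, 29]
    Split: [4, 29] -> [4] and [29]
    Merge: [4] + [29] -> [4, 29]
  Merge: [24] + [4, 29] -> [4, 24, 29]
Merge: [13, 25, 27] + [4, 24, 29] -> [4, 13, 24, 25, 27, 29]

Final sorted array: [4, 13, 24, 25, 27, 29]

The merge sort proceeds by recursively splitting the array and merging sorted halves.
After all merges, the sorted array is [4, 13, 24, 25, 27, 29].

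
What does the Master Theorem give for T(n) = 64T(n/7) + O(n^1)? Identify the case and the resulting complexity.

Master Theorem for T(n) = 64T(n/7) + O(n^1):

a = 64, b = 7, c = 1
log_b(a) = log_7(64) = 2.1372

Case 1: c = 1 < log_7(64) = 2.1372
T(n) = O(n^(log_7 64))

For T(n) = 64T(n/7) + O(n^1): log_7(64) = 2.1372. This is Case 1 of the Master Theorem (c < log_b(a), work dominated by leaves), giving O(n^(log_7 64)).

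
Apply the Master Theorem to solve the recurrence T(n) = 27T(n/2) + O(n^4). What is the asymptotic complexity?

Master Theorem for T(n) = 27T(n/2) + O(n^4):

a = 27, b = 2, c = 4
log_b(a) = log_2(27) = 4.7549

Case 1: c = 4 < log_2(27) = 4.7549
T(n) = O(n^(log_2 27))

For T(n) = 27T(n/2) + O(n^4): log_2(27) = 4.7549. This is Case 1 of the Master Theorem (c < log_b(a), work dominated by leaves), giving O(n^(log_2 27)).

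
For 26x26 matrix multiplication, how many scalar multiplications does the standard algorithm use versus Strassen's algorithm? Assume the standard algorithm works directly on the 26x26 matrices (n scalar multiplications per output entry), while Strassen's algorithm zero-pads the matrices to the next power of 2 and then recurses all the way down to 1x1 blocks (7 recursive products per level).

Matrix multiplication for 26x26 matrices:

Strassen's algorithm requires power-of-2 dimensions. Pad 26x26 to 32x32 (next power of 2).

Standard algorithm: 26^3 = 17576 multiplications
Strassen's algorithm: 7^(log2(32)) = 7^5 = 16807 multiplications
Savings: 17576 - 16807 = 769 multiplications

Standard: 17576 multiplications (26^3). Strassen: 16807 multiplications (7^5, after padding to 32x32). Strassen reduces 8 recursive multiplications to 7 at each level.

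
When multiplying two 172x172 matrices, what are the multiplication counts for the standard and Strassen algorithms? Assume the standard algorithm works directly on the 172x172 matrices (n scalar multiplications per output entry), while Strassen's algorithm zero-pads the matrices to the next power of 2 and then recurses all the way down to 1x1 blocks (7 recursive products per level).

Matrix multiplication for 172x172 matrices:

Strassen's algorithm requires power-of-2 dimensions. Pad 172x172 to 256x256 (next power of 2).

Standard algorithm: 172^3 = 5088448 multiplications
Strassen's algorithm: 7^(log2(256)) = 7^8 = 5764801 multiplications
Difference: 5088448 - 5764801 = -676353 (Strassen uses MORE here due to padding overhead — for small or just-over-power-of-2 n, padding can outweigh the per-level savings)

Standard: 5088448 multiplications (172^3). Strassen: 5764801 multiplications (7^8, after padding to 256x256). Strassen reduces 8 recursive multiplications to 7 at each level.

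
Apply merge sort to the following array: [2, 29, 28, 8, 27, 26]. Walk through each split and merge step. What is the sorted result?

Merge sort trace:

Split: [2, 29, 28, 8, 27, 26] -> [2, 29, 28] and [8, 27, 26]
  Split: [2, 29, 28] -> [2] and [29, 28]
    Split: [29, 28] -> [29] and [28]
    Merge: [29] + [28] -> [28, 29]
  Merge: [2] + [28, 29] -> [2, 28, 29]
  Split: [8, 27, 26] -> [8] and [27, 26]
    Split: [27, 26] -> [27] and [26]
    Merge: [27] + [26] -> [26, 27]
  Merge: [8] + [26, 27] -> [8, 26, 27]
Merge: [2, 28, 29] + [8, 26, 27] -> [2, 8, 26, 27, 28, 29]

Final sorted array: [2, 8, 26, 27, 28, 29]

The merge sort proceeds by recursively splitting the array and merging sorted halves.
After all merges, the sorted array is [2, 8, 26, 27, 28, 29].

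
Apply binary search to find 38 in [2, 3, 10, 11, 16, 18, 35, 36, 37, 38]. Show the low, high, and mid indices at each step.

Binary search for 38 in [2, 3, 10, 11, 16, 18, 35, 36, 37, 38]:

lo=0, hi=9, mid=4, arr[mid]=16 -> 16 < 38, search right half
lo=5, hi=9, mid=7, arr[mid]=36 -> 36 < 38, search right half
lo=8, hi=9, mid=8, arr[mid]=37 -> 37 < 38, search right half
lo=9, hi=9, mid=9, arr[mid]=38 -> Found target at index 9!

Binary search finds 38 at index 9 after 4 comparisons. The search repeatedly halves the search space by comparing with the middle element.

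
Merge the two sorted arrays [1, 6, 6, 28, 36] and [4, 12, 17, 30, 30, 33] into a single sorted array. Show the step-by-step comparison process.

Merging process:

Compare 1 vs 4: take 1 from left. Merged: [1]
Compare 6 vs 4: take 4 from right. Merged: [1, 4]
Compare 6 vs 12: take 6 from left. Merged: [1, 4, 6]
Compare 6 vs 12: take 6 from left. Merged: [1, 4, 6, 6]
Compare 28 vs 12: take 12 from right. Merged: [1, 4, 6, 6, 12]
Compare 28 vs 17: take 17 from right. Merged: [1, 4, 6, 6, 12, 17]
Compare 28 vs 30: take 28 from left. Merged: [1, 4, 6, 6, 12, 17, 28]
Compare 36 vs 30: take 30 from right. Merged: [1, 4, 6, 6, 12, 17, 28, 30]
Compare 36 vs 30: take 30 from right. Merged: [1, 4, 6, 6, 12, 17, 28, 30, 30]
Compare 36 vs 33: take 33 from right. Merged: [1, 4, 6, 6, 12, 17, 28, 30, 30, 33]
Append remaining from left: [36]. Merged: [1, 4, 6, 6, 12, 17, 28, 30, 30, 33, 36]

Final merged array: [1, 4, 6, 6, 12, 17, 28, 30, 30, 33, 36]
Total comparisons: 10

The merged array is [1, 4, 6, 6, 12, 17, 28, 30, 30, 33, 36], requiring 10 comparisons. The merge step runs in O(n) time where n is the total number of elements.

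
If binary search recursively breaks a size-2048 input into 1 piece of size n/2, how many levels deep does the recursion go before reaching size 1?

For divide and conquer with division factor 2:

Problem sizes at each level:
Level 0: 2048
Level 1: 1024
Level 2: 512
Level 3: 256
Level 4: 128
Level 5: 64
Level 6: 32
Level 7: 16
Level 8: 8
Level 9: 4
Level 10: 2
Level 11: 1

The root is level 0 and the size-1 base case is level 11 (the tree spans levels 0 through 11, i.e. 12 levels counting the root), so the depth is the number of divisions: log_2(2048) = 11

The recursion tree depth is log_2(2048) = 11. At each level, the problem size is divided by 2, so it takes 11 divisions to reduce to a base case of size 1. The algorithm makes 1 recursive call at each level.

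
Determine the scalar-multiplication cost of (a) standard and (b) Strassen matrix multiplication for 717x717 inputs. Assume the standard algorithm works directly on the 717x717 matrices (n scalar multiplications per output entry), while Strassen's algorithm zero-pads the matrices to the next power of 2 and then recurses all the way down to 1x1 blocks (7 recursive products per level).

Matrix multiplication for 717x717 matrices:

Strassen's algorithm requires power-of-2 dimensions. Pad 717x717 to 1024x1024 (next power of 2).

Standard algorithm: 717^3 = 368601813 multiplications
Strassen's algorithm: 7^(log2(1024)) = 7^10 = 282475249 multiplications
Savings: 368601813 - 282475249 = 86126564 multiplications

Standard: 368601813 multiplications (717^3). Strassen: 282475249 multiplications (7^10, after padding to 1024x1024). Strassen reduces 8 recursive multiplications to 7 at each level.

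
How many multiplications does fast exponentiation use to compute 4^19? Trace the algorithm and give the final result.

Computing 4^19 by squaring (build up from 4^1; each line after the first costs one multiplication):

4^1 = 4
4^2 = (4^1)^2 = 4^2 = 16
4^4 = (4^2)^2 = 16^2 = 256
4^8 = (4^4)^2 = 256^2 = 65536
4^9 = 4 * 4^8 = 4 * 65536 = 262144
4^18 = (4^9)^2 = 262144^2 = 68719476736
4^19 = 4 * 4^18 = 4 * 68719476736 = 274877906944

Result: 274877906944
Multiplications needed: 6 (6 lines after 4^1)

4^19 = 274877906944. Using exponentiation by squaring, this requires 6 multiplications. The key idea: if the exponent is even, square the half-power; if odd, multiply by the base once.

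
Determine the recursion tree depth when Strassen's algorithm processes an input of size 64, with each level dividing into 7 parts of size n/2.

For divide and conquer with division factor 2:

Problem sizes at each level:
Level 0: 64
Level 1: 32
Level 2: 16
Level 3: 8
Level 4: 4
Level 5: 2
Level 6: 1

The root is level 0 and the size-1 base case is level 6 (the tree spans levels 0 through 6, i.e. 7 levels counting the root), so the depth is the number of divisions: log_2(64) = 6

The recursion tree depth is log_2(64) = 6. At each level, the problem size is divided by 2, so it takes 6 divisions to reduce to a base case of size 1. The algorithm makes 7 recursive calls at each level.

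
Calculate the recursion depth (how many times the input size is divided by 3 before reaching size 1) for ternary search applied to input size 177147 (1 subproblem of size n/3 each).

For divide and conquer with division factor 3:

Problem sizes at each level:
Level 0: 177147
Level 1: 59049
Level 2: 19683
Level 3: 6561
Level 4: 2187
Level 5: 729
Level 6: 243
Level 7: 81
Level 8: 27
Level 9: 9
Level 10: 3
Level 11: 1

The root is level 0 and the size-1 base case is level 11 (the tree spans levels 0 through 11, i.e. 12 levels counting the root), so the depth is the number of divisions: log_3(177147) = 11

The recursion tree depth is log_3(177147) = 11. At each level, the problem size is divided by 3, so it takes 11 divisions to reduce to a base case of size 1. The algorithm makes 1 recursive call at each level.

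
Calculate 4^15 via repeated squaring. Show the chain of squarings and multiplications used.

Computing 4^15 by squaring (build up from 4^1; each line after the first costs one multiplication):

4^1 = 4
4^2 = (4^1)^2 = 4^2 = 16
4^3 = 4 * 4^2 = 4 * 16 = 64
4^6 = (4^3)^2 = 64^2 = 4096
4^7 = 4 * 4^6 = 4 * 4096 = 16384
4^14 = (4^7)^2 = 16384^2 = 268435456
4^15 = 4 * 4^14 = 4 * 268435456 = 1073741824

Result: 1073741824
Multiplications needed: 6 (6 lines after 4^1)

4^15 = 1073741824. Using exponentiation by squaring, this requires 6 multiplications. The key idea: if the exponent is even, square the half-power; if odd, multiply by the base once.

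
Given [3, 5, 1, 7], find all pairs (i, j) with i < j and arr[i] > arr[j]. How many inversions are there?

Finding inversions in [3, 5, 1, 7]:

(0, 2): arr[0]=3 > arr[2]=1
(1, 2): arr[1]=5 > arr[2]=1

Total inversions: 2

The array has 2 inversion(s): (0,2), (1,2). Each pair (i,j) satisfies i < j and arr[i] > arr[j].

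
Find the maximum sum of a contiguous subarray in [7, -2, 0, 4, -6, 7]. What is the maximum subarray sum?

Using Kadane's algorithm on [7, -2, 0, 4, -6, 7]:

Scanning through the array:
Position 1 (value -2): max_ending_here = 5, max_so_far = 7
Position 2 (value 0): max_ending_here = 5, max_so_far = 7
Position 3 (value 4): max_ending_here = 9, max_so_far = 9
Position 4 (value -6): max_ending_here = 3, max_so_far = 9
Position 5 (value 7): max_ending_here = 10, max_so_far = 10

Maximum subarray: [7, -2, 0, 4, -6, 7]
Maximum sum: 10

The maximum subarray is [7, -2, 0, 4, -6, 7] with sum 10. This subarray runs from index 0 to index 5.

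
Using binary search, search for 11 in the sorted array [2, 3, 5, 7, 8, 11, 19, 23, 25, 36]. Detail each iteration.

Binary search for 11 in [2, 3, 5, 7, 8, 11, 19, 23, 25, 36]:

lo=0, hi=9, mid=4, arr[mid]=8 -> 8 < 11, search right half
lo=5, hi=9, mid=7, arr[mid]=23 -> 23 > 11, search left half
lo=5, hi=6, mid=5, arr[mid]=11 -> Found target at index 5!

Binary search finds 11 at index 5 after 3 comparisons. The search repeatedly halves the search space by comparing with the middle element.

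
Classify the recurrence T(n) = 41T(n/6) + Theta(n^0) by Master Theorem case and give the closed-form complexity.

Master Theorem for T(n) = 41T(n/6) + O(n^0):

a = 41, b = 6, c = 0
log_b(a) = log_6(41) = 2.0726

Case 1: c = 0 < log_6(41) = 2.0726
T(n) = O(n^(log_6 41))

For T(n) = 41T(n/6) + O(n^0): log_6(41) = 2.0726. This is Case 1 of the Master Theorem (c < log_b(a), work dominated by leaves), giving O(n^(log_6 41)).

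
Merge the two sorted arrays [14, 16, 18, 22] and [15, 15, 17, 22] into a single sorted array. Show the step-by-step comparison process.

Merging process:

Compare 14 vs 15: take 14 from left. Merged: [14]
Compare 16 vs 15: take 15 from right. Merged: [14, 15]
Compare 16 vs 15: take 15 from right. Merged: [14, 15, 15]
Compare 16 vs 17: take 16 from left. Merged: [14, 15, 15, 16]
Compare 18 vs 17: take 17 from right. Merged: [14, 15, 15, 16, 17]
Compare 18 vs 22: take 18 from left. Merged: [14, 15, 15, 16, 17, 18]
Compare 22 vs 22: take 22 from left. Merged: [14, 15, 15, 16, 17, 18, 22]
Append remaining from right: [22]. Merged: [14, 15, 15, 16, 17, 18, 22, 22]

Final merged array: [14, 15, 15, 16, 17, 18, 22, 22]
Total comparisons: 7

The merged array is [14, 15, 15, 16, 17, 18, 22, 22], requiring 7 comparisons. The merge step runs in O(n) time where n is the total number of elements.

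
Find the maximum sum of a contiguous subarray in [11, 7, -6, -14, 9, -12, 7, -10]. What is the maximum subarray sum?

Using Kadane's algorithm on [11, 7, -6, -14, 9, -12, 7, -10]:

Scanning through the array:
Position 1 (value 7): max_ending_here = 18, max_so_far = 18
Position 2 (value -6): max_ending_here = 12, max_so_far = 18
Position 3 (value -14): max_ending_here = -2, max_so_far = 18
Position 4 (value 9): max_ending_here = 9, max_so_far = 18
Position 5 (value -12): max_ending_here = -3, max_so_far = 18
Position 6 (value 7): max_ending_here = 7, max_so_far = 18
Position 7 (value -10): max_ending_here = -3, max_so_far = 18

Maximum subarray: [11, 7]
Maximum sum: 18

The maximum subarray is [11, 7] with sum 18. This subarray runs from index 0 to index 1.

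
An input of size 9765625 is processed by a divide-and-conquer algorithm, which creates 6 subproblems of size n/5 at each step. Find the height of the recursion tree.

For divide and conquer with division factor 5:

Problem sizes at each level:
Level 0: 9765625
Level 1: 1953125
Level 2: 390625
Level 3: 78125
Level 4: 15625
Level 5: 3125
Level 6: 625
Level 7: 125
Level 8: 25
Level 9: 5
Level 10: 1

The root is level 0 and the size-1 base case is level 10 (the tree spans levels 0 through 10, i.e. 11 levels counting the root), so the depth is the number of divisions: log_5(9765625) = 10

The recursion tree depth is log_5(9765625) = 10. At each level, the problem size is divided by 5, so it takes 10 divisions to reduce to a base case of size 1. The algorithm makes 6 recursive calls at each level.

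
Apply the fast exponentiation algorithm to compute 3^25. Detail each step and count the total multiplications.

Computing 3^25 by squaring (build up from 3^1; each line after the first costs one multiplication):

3^1 = 3
3^2 = (3^1)^2 = 3^2 = 9
3^3 = 3 * 3^2 = 3 * 9 = 27
3^6 = (3^3)^2 = 27^2 = 729
3^12 = (3^6)^2 = 729^2 = 531441
3^24 = (3^12)^2 = 531441^2 = 282429536481
3^25 = 3 * 3^24 = 3 * 282429536481 = 847288609443

Result: 847288609443
Multiplications needed: 6 (6 lines after 3^1)

3^25 = 847288609443. Using exponentiation by squaring, this requires 6 multiplications. The key idea: if the exponent is even, square the half-power; if odd, multiply by the base once.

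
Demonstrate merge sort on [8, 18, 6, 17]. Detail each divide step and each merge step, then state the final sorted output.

Merge sort trace:

Split: [8, 18, 6, 17] -> [8, 18] and [6, 17]
  Split: [8, 18] -> [8] and [18]
  Merge: [8] + [18] -> [8, 18]
  Split: [6, 17] -> [6] and [17]
  Merge: [6] + [17] -> [6, 17]
Merge: [8, 18] + [6, 17] -> [6, 8, 17, 18]

Final sorted array: [6, 8, 17, 18]

The merge sort proceeds by recursively splitting the array and merging sorted halves.
After all merges, the sorted array is [6, 8, 17, 18].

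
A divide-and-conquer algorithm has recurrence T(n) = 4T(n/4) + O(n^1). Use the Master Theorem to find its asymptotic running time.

Master Theorem for T(n) = 4T(n/4) + O(n^1):

a = 4, b = 4, c = 1
log_b(a) = log_4(4) = 1.0000

Case 2: c = 1 = log_4(4) = 1.0000
T(n) = O(n^1 log n) = O(n log n)

For T(n) = 4T(n/4) + O(n^1): log_4(4) = 1.0000. This is Case 2 of the Master Theorem (c = log_b(a), equal work at all levels), giving O(n log n).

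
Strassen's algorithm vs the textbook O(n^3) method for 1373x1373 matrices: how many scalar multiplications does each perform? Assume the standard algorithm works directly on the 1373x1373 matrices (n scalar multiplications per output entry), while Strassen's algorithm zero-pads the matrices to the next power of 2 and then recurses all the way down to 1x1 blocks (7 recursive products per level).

Matrix multiplication for 1373x1373 matrices:

Strassen's algorithm requires power-of-2 dimensions. Pad 1373x1373 to 2048x2048 (next power of 2).

Standard algorithm: 1373^3 = 2588282117 multiplications
Strassen's algorithm: 7^(log2(2048)) = 7^11 = 1977326743 multiplications
Savings: 2588282117 - 1977326743 = 610955374 multiplications

Standard: 2588282117 multiplications (1373^3). Strassen: 1977326743 multiplications (7^11, after padding to 2048x2048). Strassen reduces 8 recursive multiplications to 7 at each level.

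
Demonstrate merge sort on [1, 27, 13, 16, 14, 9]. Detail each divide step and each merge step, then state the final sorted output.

Merge sort trace:

Split: [1, 27, 13, 16, 14, 9] -> [1, 27, 13] and [16, 14, 9]
  Split: [1, 27, 13] -> [1] and [27, 13]
    Split: [27, 13] -> [27] and [13]
    Merge: [27] + [13] -> [13, 27]
  Merge: [1] + [13, 27] -> [1, 13, 27]
  Split: [16, 14, 9] -> [16] and [14, 9]
    Split: [14, 9] -> [14] and [9]
    Merge: [14] + [9] -> [9, 14]
  Merge: [16] + [9, 14] -> [9, 14, 16]
Merge: [1, 13, 27] + [9, 14, 16] -> [1, 9, 13, 14, 16, 27]

Final sorted array: [1, 9, 13, 14, 16, 27]

The merge sort proceeds by recursively splitting the array and merging sorted halves.
After all merges, the sorted array is [1, 9, 13, 14, 16, 27].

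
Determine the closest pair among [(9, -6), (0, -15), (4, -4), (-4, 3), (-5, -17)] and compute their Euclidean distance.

Computing all pairwise distances among 5 points:

d((9, -6), (0, -15)) = 12.7279
d((9, -6), (4, -4)) = 5.3852 <-- minimum
d((9, -6), (-4, 3)) = 15.8114
d((9, -6), (-5, -17)) = 17.8045
d((0, -15), (4, -4)) = 11.7047
d((0, -15), (-4, 3)) = 18.4391
d((0, -15), (-5, -17)) = 5.3852 <-- minimum
d((4, -4), (-4, 3)) = 10.6301
d((4, -4), (-5, -17)) = 15.8114
d((-4, 3), (-5, -17)) = 20.025

Minimum distance: 5.3852 (tie among 2 pairs: (9, -6) and (4, -4); (0, -15) and (-5, -17))

The minimum Euclidean distance is 5.3852. There is a tie: 2 pairs achieve this minimum — (9, -6) and (4, -4); (0, -15) and (-5, -17). Any of these is a valid closest pair. For 5 points, brute-force pairwise comparison is shown above. For large n, the divide-and-conquer algorithm (sort by x, recurse on halves, check the dividing strip) achieves O(n log n).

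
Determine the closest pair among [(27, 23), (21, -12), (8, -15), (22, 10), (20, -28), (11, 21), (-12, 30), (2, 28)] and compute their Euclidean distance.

Computing all pairwise distances among 8 points:

d((27, 23), (21, -12)) = 35.5106
d((27, 23), (8, -15)) = 42.4853
d((27, 23), (22, 10)) = 13.9284
d((27, 23), (20, -28)) = 51.4782
d((27, 23), (11, 21)) = 16.1245
d((27, 23), (-12, 30)) = 39.6232
d((27, 23), (2, 28)) = 25.4951
d((21, -12), (8, -15)) = 13.3417
d((21, -12), (22, 10)) = 22.0227
d((21, -12), (20, -28)) = 16.0312
d((21, -12), (11, 21)) = 34.4819
d((21, -12), (-12, 30)) = 53.4135
d((21, -12), (2, 28)) = 44.2832
d((8, -15), (22, 10)) = 28.6531
d((8, -15), (20, -28)) = 17.6918
d((8, -15), (11, 21)) = 36.1248
d((8, -15), (-12, 30)) = 49.2443
d((8, -15), (2, 28)) = 43.4166
d((22, 10), (20, -28)) = 38.0526
d((22, 10), (11, 21)) = 15.5563
d((22, 10), (-12, 30)) = 39.4462
d((22, 10), (2, 28)) = 26.9072
d((20, -28), (11, 21)) = 49.8197
d((20, -28), (-12, 30)) = 66.242
d((20, -28), (2, 28)) = 58.8218
d((11, 21), (-12, 30)) = 24.6982
d((11, 21), (2, 28)) = 11.4018 <-- minimum
d((-12, 30), (2, 28)) = 14.1421

Closest pair: (11, 21) and (2, 28) with distance 11.4018

The closest pair is (11, 21) and (2, 28) with Euclidean distance 11.4018. For 8 points, brute-force pairwise comparison is shown above. For large n, the divide-and-conquer algorithm (sort by x, recurse on halves, check the dividing strip) achieves O(n log n).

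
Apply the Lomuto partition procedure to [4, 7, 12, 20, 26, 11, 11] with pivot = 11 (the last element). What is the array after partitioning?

Lomuto partition with pivot = 11:

Initial array: [4, 7, 12, 20, 26, 11, 11]

arr[0]=4 <= 11: swap with position 0, array becomes [4, 7, 12, 20, 26, 11, 11]
arr[1]=7 <= 11: swap with position 1, array becomes [4, 7, 12, 20, 26, 11, 11]
arr[2]=12 > 11: no swap
arr[3]=20 > 11: no swap
arr[4]=26 > 11: no swap
arr[5]=11 <= 11: swap with position 2, array becomes [4, 7, 11, 20, 26, 12, 11]

Place pivot at position 3: [4, 7, 11, 11, 26, 12, 20]
Pivot position: 3

After partitioning with pivot 11, the array becomes [4, 7, 11, 11, 26, 12, 20]. The pivot is placed at index 3. All elements to the left of the pivot are <= 11, and all elements to the right are > 11.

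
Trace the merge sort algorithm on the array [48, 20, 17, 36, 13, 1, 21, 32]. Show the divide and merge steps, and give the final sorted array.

Merge sort trace:

Split: [48, 20, 17, 36, 13, 1, 21, 32] -> [48, 20, 17, 36] and [13, 1, 21, 32]
  Split: [48, 20, 17, 36] -> [48, 20] and [17, 36]
    Split: [48, 20] -> [48] and [20]
    Merge: [48] + [20] -> [20, 48]
    Split: [17, 36] -> [17] and [36]
    Merge: [17] + [36] -> [17, 36]
  Merge: [20, 48] + [17, 36] -> [17, 20, 36, 48]
  Split: [13, 1, 21, 32] -> [13, 1] and [21, 32]
    Split: [13, 1] -> [13] and [1]
    Merge: [13] + [1] -> [1, 13]
    Split: [21, 32] -> [21] and [32]
    Merge: [21] + [32] -> [21, 32]
  Merge: [1, 13] + [21, 32] -> [1, 13, 21, 32]
Merge: [17, 20, 36, 48] + [1, 13, 21, 32] -> [1, 13, 17, 20, 21, 32, 36, 48]

Final sorted array: [1, 13, 17, 20, 21, 32, 36, 48]

The merge sort proceeds by recursively splitting the array and merging sorted halves.
After all merges, the sorted array is [1, 13, 17, 20, 21, 32, 36, 48].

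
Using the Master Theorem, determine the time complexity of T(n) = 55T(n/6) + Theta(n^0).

Master Theorem for T(n) = 55T(n/6) + O(n^0):

a = 55, b = 6, c = 0
log_b(a) = log_6(55) = 2.2365

Case 1: c = 0 < log_6(55) = 2.2365
T(n) = O(n^(log_6 55))

For T(n) = 55T(n/6) + O(n^0): log_6(55) = 2.2365. This is Case 1 of the Master Theorem (c < log_b(a), work dominated by leaves), giving O(n^(log_6 55)).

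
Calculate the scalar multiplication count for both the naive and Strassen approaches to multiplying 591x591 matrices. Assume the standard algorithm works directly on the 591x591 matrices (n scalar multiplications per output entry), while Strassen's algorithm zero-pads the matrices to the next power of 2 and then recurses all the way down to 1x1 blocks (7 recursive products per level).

Matrix multiplication for 591x591 matrices:

Strassen's algorithm requires power-of-2 dimensions. Pad 591x591 to 1024x1024 (next power of 2).

Standard algorithm: 591^3 = 206425071 multiplications
Strassen's algorithm: 7^(log2(1024)) = 7^10 = 282475249 multiplications
Difference: 206425071 - 282475249 = -76050178 (Strassen uses MORE here due to padding overhead — for small or just-over-power-of-2 n, padding can outweigh the per-level savings)

Standard: 206425071 multiplications (591^3). Strassen: 282475249 multiplications (7^10, after padding to 1024x1024). Strassen reduces 8 recursive multiplications to 7 at each level.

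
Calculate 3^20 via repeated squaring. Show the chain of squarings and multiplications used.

Computing 3^20 by squaring (build up from 3^1; each line after the first costs one multiplication):

3^1 = 3
3^2 = (3^1)^2 = 3^2 = 9
3^4 = (3^2)^2 = 9^2 = 81
3^5 = 3 * 3^4 = 3 * 81 = 243
3^10 = (3^5)^2 = 243^2 = 59049
3^20 = (3^10)^2 = 59049^2 = 3486784401

Result: 3486784401
Multiplications needed: 5 (5 lines after 3^1)

3^20 = 3486784401. Using exponentiation by squaring, this requires 5 multiplications. The key idea: if the exponent is even, square the half-power; if odd, multiply by the base once.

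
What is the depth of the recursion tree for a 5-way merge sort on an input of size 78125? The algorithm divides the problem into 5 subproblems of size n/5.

For divide and conquer with division factor 5:

Problem sizes at each level:
Level 0: 78125
Level 1: 15625
Level 2: 3125
Level 3: 625
Level 4: 125
Level 5: 25
Level 6: 5
Level 7: 1

The root is level 0 and the size-1 base case is level 7 (the tree spans levels 0 through 7, i.e. 8 levels counting the root), so the depth is the number of divisions: log_5(78125) = 7

The recursion tree depth is log_5(78125) = 7. At each level, the problem size is divided by 5, so it takes 7 divisions to reduce to a base case of size 1. The algorithm makes 5 recursive calls at each level.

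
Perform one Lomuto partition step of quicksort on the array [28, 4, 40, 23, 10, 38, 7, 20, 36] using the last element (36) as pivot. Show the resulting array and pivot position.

Lomuto partition with pivot = 36:

Initial array: [28, 4, 40, 23, 10, 38, 7, 20, 36]

arr[0]=28 <= 36: swap with position 0, array becomes [28, 4, 40, 23, 10, 38, 7, 20, 36]
arr[1]=4 <= 36: swap with position 1, array becomes [28, 4, 40, 23, 10, 38, 7, 20, 36]
arr[2]=40 > 36: no swap
arr[3]=23 <= 36: swap with position 2, array becomes [28, 4, 23, 40, 10, 38, 7, 20, 36]
arr[4]=10 <= 36: swap with position 3, array becomes [28, 4, 23, 10, 40, 38, 7, 20, 36]
arr[5]=38 > 36: no swap
arr[6]=7 <= 36: swap with position 4, array becomes [28, 4, 23, 10, 7, 38, 40, 20, 36]
arr[7]=20 <= 36: swap with position 5, array becomes [28, 4, 23, 10, 7, 20, 40, 38, 36]

Place pivot at position 6: [28, 4, 23, 10, 7, 20, 36, 38, 40]
Pivot position: 6

After partitioning with pivot 36, the array becomes [28, 4, 23, 10, 7, 20, 36, 38, 40]. The pivot is placed at index 6. All elements to the left of the pivot are <= 36, and all elements to the right are > 36.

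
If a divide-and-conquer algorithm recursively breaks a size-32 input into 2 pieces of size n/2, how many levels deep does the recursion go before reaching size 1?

For divide and conquer with division factor 2:

Problem sizes at each level:
Level 0: 32
Level 1: 16
Level 2: 8
Level 3: 4
Level 4: 2
Level 5: 1

The root is level 0 and the size-1 base case is level 5 (the tree spans levels 0 through 5, i.e. 6 levels counting the root), so the depth is the number of divisions: log_2(32) = 5

The recursion tree depth is log_2(32) = 5. At each level, the problem size is divided by 2, so it takes 5 divisions to reduce to a base case of size 1. The algorithm makes 2 recursive calls at each level.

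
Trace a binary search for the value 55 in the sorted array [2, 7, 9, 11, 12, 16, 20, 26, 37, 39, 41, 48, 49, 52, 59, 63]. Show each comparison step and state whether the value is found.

Binary search for 55 in [2, 7, 9, 11, 12, 16, 20, 26, 37, 39, 41, 48, 49, 52, 59, 63]:

lo=0, hi=15, mid=7, arr[mid]=26 -> 26 < 55, search right half
lo=8, hi=15, mid=11, arr[mid]=48 -> 48 < 55, search right half
lo=12, hi=15, mid=13, arr[mid]=52 -> 52 < 55, search right half
lo=14, hi=15, mid=14, arr[mid]=59 -> 59 > 55, search left half
lo=14 > hi=13, target 55 not found

Binary search determines that 55 is not in the array after 4 comparisons. The search space was exhausted without finding the target.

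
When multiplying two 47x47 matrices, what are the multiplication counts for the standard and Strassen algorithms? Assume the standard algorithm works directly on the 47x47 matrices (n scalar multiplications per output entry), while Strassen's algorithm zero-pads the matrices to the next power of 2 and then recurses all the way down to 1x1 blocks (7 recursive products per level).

Matrix multiplication for 47x47 matrices:

Strassen's algorithm requires power-of-2 dimensions. Pad 47x47 to 64x64 (next power of 2).

Standard algorithm: 47^3 = 103823 multiplications
Strassen's algorithm: 7^(log2(64)) = 7^6 = 117649 multiplications
Difference: 103823 - 117649 = -13826 (Strassen uses MORE here due to padding overhead — for small or just-over-power-of-2 n, padding can outweigh the per-level savings)

Standard: 103823 multiplications (47^3). Strassen: 117649 multiplications (7^6, after padding to 64x64). Strassen reduces 8 recursive multiplications to 7 at each level.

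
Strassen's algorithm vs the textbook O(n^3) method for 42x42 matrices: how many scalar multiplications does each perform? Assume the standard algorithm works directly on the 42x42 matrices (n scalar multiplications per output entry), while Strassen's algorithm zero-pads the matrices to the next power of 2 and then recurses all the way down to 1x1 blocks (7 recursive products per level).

Matrix multiplication for 42x42 matrices:

Strassen's algorithm requires power-of-2 dimensions. Pad 42x42 to 64x64 (next power of 2).

Standard algorithm: 42^3 = 74088 multiplications
Strassen's algorithm: 7^(log2(64)) = 7^6 = 117649 multiplications
Difference: 74088 - 117649 = -43561 (Strassen uses MORE here due to padding overhead — for small or just-over-power-of-2 n, padding can outweigh the per-level savings)

Standard: 74088 multiplications (42^3). Strassen: 117649 multiplications (7^6, after padding to 64x64). Strassen reduces 8 recursive multiplications to 7 at each level.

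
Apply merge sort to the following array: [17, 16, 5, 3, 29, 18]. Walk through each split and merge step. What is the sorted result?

Merge sort trace:

Split: [17, 16, 5, 3, 29, 18] -> [17, 16, 5] and [3, 29, 18]
  Split: [17, 16, 5] -> [17] and [16, 5]
    Split: [16, 5] -> [16] and [5]
    Merge: [16] + [5] -> [5, 16]
  Merge: [17] + [5, 16] -> [5, 16, 17]
  Split: [3, 29, 18] -> [3] and [29, 18]
    Split: [29, 18] -> [29] and [18]
    Merge: [29] + [18] -> [18, 29]
  Merge: [3] + [18, 29] -> [3, 18, 29]
Merge: [5, 16, 17] + [3, 18, 29] -> [3, 5, 16, 17, 18, 29]

Final sorted array: [3, 5, 16, 17, 18, 29]

The merge sort proceeds by recursively splitting the array and merging sorted halves.
After all merges, the sorted array is [3, 5, 16, 17, 18, 29].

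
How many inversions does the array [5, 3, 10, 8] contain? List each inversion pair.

Finding inversions in [5, 3, 10, 8]:

(0, 1): arr[0]=5 > arr[1]=3
(2, 3): arr[2]=10 > arr[3]=8

Total inversions: 2

The array has 2 inversion(s): (0,1), (2,3). Each pair (i,j) satisfies i < j and arr[i] > arr[j].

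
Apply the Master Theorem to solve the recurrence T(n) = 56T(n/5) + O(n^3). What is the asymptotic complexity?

Master Theorem for T(n) = 56T(n/5) + O(n^3):

a = 56, b = 5, c = 3
log_b(a) = log_5(56) = 2.5011

Case 3: c = 3 > log_5(56) = 2.5011
T(n) = O(n^3) = O(n^3)

For T(n) = 56T(n/5) + O(n^3): log_5(56) = 2.5011. This is Case 3 of the Master Theorem (c > log_b(a), work dominated by root), giving O(n^3).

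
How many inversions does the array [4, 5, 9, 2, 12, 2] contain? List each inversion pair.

Finding inversions in [4, 5, 9, 2, 12, 2]:

(0, 3): arr[0]=4 > arr[3]=2
(0, 5): arr[0]=4 > arr[5]=2
(1, 3): arr[1]=5 > arr[3]=2
(1, 5): arr[1]=5 > arr[5]=2
(2, 3): arr[2]=9 > arr[3]=2
(2, 5): arr[2]=9 > arr[5]=2
(4, 5): arr[4]=12 > arr[5]=2

Total inversions: 7

The array has 7 inversion(s): (0,3), (0,5), (1,3), (1,5), (2,3), (2,5), (4,5). Each pair (i,j) satisfies i < j and arr[i] > arr[j].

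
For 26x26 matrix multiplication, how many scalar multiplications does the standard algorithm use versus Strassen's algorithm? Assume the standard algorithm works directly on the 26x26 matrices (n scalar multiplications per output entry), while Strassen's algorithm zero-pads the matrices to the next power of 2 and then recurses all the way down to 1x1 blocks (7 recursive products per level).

Matrix multiplication for 26x26 matrices:

Strassen's algorithm requires power-of-2 dimensions. Pad 26x26 to 32x32 (next power of 2).

Standard algorithm: 26^3 = 17576 multiplications
Strassen's algorithm: 7^(log2(32)) = 7^5 = 16807 multiplications
Savings: 17576 - 16807 = 769 multiplications

Standard: 17576 multiplications (26^3). Strassen: 16807 multiplications (7^5, after padding to 32x32). Strassen reduces 8 recursive multiplications to 7 at each level.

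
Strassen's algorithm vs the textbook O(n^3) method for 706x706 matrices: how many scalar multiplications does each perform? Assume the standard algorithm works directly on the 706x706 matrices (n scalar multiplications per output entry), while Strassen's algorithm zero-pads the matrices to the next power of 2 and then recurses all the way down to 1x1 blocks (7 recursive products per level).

Matrix multiplication for 706x706 matrices:

Strassen's algorithm requires power-of-2 dimensions. Pad 706x706 to 1024x1024 (next power of 2).

Standard algorithm: 706^3 = 351895816 multiplications
Strassen's algorithm: 7^(log2(1024)) = 7^10 = 282475249 multiplications
Savings: 351895816 - 282475249 = 69420567 multiplications

Standard: 351895816 multiplications (706^3). Strassen: 282475249 multiplications (7^10, after padding to 1024x1024). Strassen reduces 8 recursive multiplications to 7 at each level.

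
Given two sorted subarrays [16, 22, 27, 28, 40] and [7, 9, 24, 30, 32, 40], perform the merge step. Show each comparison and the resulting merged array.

Merging process:

Compare 16 vs 7: take 7 from right. Merged: [7]
Compare 16 vs 9: take 9 from right. Merged: [7, 9]
Compare 16 vs 24: take 16 from left. Merged: [7, 9, 16]
Compare 22 vs 24: take 22 from left. Merged: [7, 9, 16, 22]
Compare 27 vs 24: take 24 from right. Merged: [7, 9, 16, 22, 24]
Compare 27 vs 30: take 27 from left. Merged: [7, 9, 16, 22, 24, 27]
Compare 28 vs 30: take 28 from left. Merged: [7, 9, 16, 22, 24, 27, 28]
Compare 40 vs 30: take 30 from right. Merged: [7, 9, 16, 22, 24, 27, 28, 30]
Compare 40 vs 32: take 32 from right. Merged: [7, 9, 16, 22, 24, 27, 28, 30, 32]
Compare 40 vs 40: take 40 from left. Merged: [7, 9, 16, 22, 24, 27, 28, 30, 32, 40]
Append remaining from right: [40]. Merged: [7, 9, 16, 22, 24, 27, 28, 30, 32, 40, 40]

Final merged array: [7, 9, 16, 22, 24, 27, 28, 30, 32, 40, 40]
Total comparisons: 10

The merged array is [7, 9, 16, 22, 24, 27, 28, 30, 32, 40, 40], requiring 10 comparisons. The merge step runs in O(n) time where n is the total number of elements.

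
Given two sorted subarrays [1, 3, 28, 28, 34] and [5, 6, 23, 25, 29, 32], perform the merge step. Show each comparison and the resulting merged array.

Merging process:

Compare 1 vs 5: take 1 from left. Merged: [1]
Compare 3 vs 5: take 3 from left. Merged: [1, 3]
Compare 28 vs 5: take 5 from right. Merged: [1, 3, 5]
Compare 28 vs 6: take 6 from right. Merged: [1, 3, 5, 6]
Compare 28 vs 23: take 23 from right. Merged: [1, 3, 5, 6, 23]
Compare 28 vs 25: take 25 from right. Merged: [1, 3, 5, 6, 23, 25]
Compare 28 vs 29: take 28 from left. Merged: [1, 3, 5, 6, 23, 25, 28]
Compare 28 vs 29: take 28 from left. Merged: [1, 3, 5, 6, 23, 25, 28, 28]
Compare 34 vs 29: take 29 from right. Merged: [1, 3, 5, 6, 23, 25, 28, 28, 29]
Compare 34 vs 32: take 32 from right. Merged: [1, 3, 5, 6, 23, 25, 28, 28, 29, 32]
Append remaining from left: [34]. Merged: [1, 3, 5, 6, 23, 25, 28, 28, 29, 32, 34]

Final merged array: [1, 3, 5, 6, 23, 25, 28, 28, 29, 32, 34]
Total comparisons: 10

The merged array is [1, 3, 5, 6, 23, 25, 28, 28, 29, 32, 34], requiring 10 comparisons. The merge step runs in O(n) time where n is the total number of elements.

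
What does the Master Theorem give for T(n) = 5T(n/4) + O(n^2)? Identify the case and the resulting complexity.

Master Theorem for T(n) = 5T(n/4) + O(n^2):

a = 5, b = 4, c = 2
log_b(a) = log_4(5) = 1.1610

Case 3: c = 2 > log_4(5) = 1.1610
T(n) = O(n^2) = O(n^2)

For T(n) = 5T(n/4) + O(n^2): log_4(5) = 1.1610. This is Case 3 of the Master Theorem (c > log_b(a), work dominated by root), giving O(n^2).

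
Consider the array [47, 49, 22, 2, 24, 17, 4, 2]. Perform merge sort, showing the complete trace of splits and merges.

Merge sort trace:

Split: [47, 49, 22, 2, 24, 17, 4, 2] -> [47, 49, 22, 2] and [24, 17, 4, 2]
  Split: [47, 49, 22, 2] -> [47, 49] and [22, 2]
    Split: [47, 49] -> [47] and [49]
    Merge: [47] + [49] -> [47, 49]
    Split: [22, 2] -> [22] and [2]
    Merge: [22] + [2] -> [2, 22]
  Merge: [47, 49] + [2, 22] -> [2, 22, 47, 49]
  Split: [24, 17, 4, 2] -> [24, 17] and [4, 2]
    Split: [24, 17] -> [24] and [17]
    Merge: [24] + [17] -> [17, 24]
    Split: [4, 2] -> [4] and [2]
    Merge: [4] + [2] -> [2, 4]
  Merge: [17, 24] + [2, 4] -> [2, 4, 17, 24]
Merge: [2, 22, 47, 49] + [2, 4, 17, 24] -> [2, 2, 4, 17, 22, 24, 47, 49]

Final sorted array: [2, 2, 4, 17, 22, 24, 47, 49]

The merge sort proceeds by recursively splitting the array and merging sorted halves.
After all merges, the sorted array is [2, 2, 4, 17, 22, 24, 47, 49].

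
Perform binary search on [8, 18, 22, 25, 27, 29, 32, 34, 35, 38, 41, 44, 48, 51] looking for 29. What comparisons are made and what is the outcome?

Binary search for 29 in [8, 18, 22, 25, 27, 29, 32, 34, 35, 38, 41, 44, 48, 51]:

lo=0, hi=13, mid=6, arr[mid]=32 -> 32 > 29, search left half
lo=0, hi=5, mid=2, arr[mid]=22 -> 22 < 29, search right half
lo=3, hi=5, mid=4, arr[mid]=27 -> 27 < 29, search right half
lo=5, hi=5, mid=5, arr[mid]=29 -> Found target at index 5!

Binary search finds 29 at index 5 after 4 comparisons. The search repeatedly halves the search space by comparing with the middle element.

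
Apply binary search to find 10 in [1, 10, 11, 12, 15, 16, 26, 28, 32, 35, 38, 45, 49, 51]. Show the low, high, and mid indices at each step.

Binary search for 10 in [1, 10, 11, 12, 15, 16, 26, 28, 32, 35, 38, 45, 49, 51]:

lo=0, hi=13, mid=6, arr[mid]=26 -> 26 > 10, search left half
lo=0, hi=5, mid=2, arr[mid]=11 -> 11 > 10, search left half
lo=0, hi=1, mid=0, arr[mid]=1 -> 1 < 10, search right half
lo=1, hi=1, mid=1, arr[mid]=10 -> Found target at index 1!

Binary search finds 10 at index 1 after 4 comparisons. The search repeatedly halves the search space by comparing with the middle element.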